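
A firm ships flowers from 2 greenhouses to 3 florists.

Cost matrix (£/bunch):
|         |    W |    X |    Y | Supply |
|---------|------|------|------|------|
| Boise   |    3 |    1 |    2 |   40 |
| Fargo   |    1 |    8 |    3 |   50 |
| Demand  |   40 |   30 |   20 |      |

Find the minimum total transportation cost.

120

One minimum-cost allocation:
  Boise→X: 30 × £1 = £30
  Boise→Y: 10 × £2 = £20
  Fargo→W: 40 × £1 = £40
  Fargo→Y: 10 × £3 = £30
Total = 30 + 20 + 40 + 30 = £120.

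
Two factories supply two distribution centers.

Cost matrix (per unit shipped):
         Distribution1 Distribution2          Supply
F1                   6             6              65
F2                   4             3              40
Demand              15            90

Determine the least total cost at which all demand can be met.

A cheapest plan:
  F1->Distribution1: 15 × 6 = 90
  F1->Distribution2: 50 × 6 = 300
  F2->Distribution2: 40 × 3 = 120
Total = 90 + 300 + 120 = 510.

510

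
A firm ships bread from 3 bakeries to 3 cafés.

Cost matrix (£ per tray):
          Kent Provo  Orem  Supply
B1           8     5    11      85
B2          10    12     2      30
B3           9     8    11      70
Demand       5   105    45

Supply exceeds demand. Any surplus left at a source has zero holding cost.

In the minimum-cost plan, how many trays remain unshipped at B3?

An optimal plan:
  B1 to Provo: 85 × £5 = £425
  B2 to Orem: 30 × £2 = £60
  B3 to Kent: 5 × £9 = £45
  B3 to Provo: 20 × £8 = £160
  B3 to Orem: 15 × £11 = £165
Total cost = £855.
B3 ships 40 of its 70, leaving 30.

30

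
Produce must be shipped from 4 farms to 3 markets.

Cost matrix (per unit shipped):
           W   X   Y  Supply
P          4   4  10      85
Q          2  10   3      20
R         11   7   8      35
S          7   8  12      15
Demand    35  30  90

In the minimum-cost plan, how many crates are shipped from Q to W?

The minimum-cost plan:
  P to W: 35 × 4 = 140
  P to X: 30 × 4 = 120
  P to Y: 20 × 10 = 200
  Q to Y: 20 × 3 = 60
  R to Y: 35 × 8 = 280
  S to Y: 15 × 12 = 180
Total cost = 980.
The route Q→W is not used.

0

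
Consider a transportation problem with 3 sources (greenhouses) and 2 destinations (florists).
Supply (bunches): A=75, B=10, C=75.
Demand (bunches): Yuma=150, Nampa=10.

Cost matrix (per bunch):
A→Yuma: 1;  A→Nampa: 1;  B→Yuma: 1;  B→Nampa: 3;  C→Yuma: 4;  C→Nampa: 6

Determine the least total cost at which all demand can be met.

An optimal shipping plan:
  A→Yuma: 65 × 1 = 65
  A→Nampa: 10 × 1 = 10
  B→Yuma: 10 × 1 = 10
  C→Yuma: 75 × 4 = 300
Total = 65 + 10 + 10 + 300 = 385.
(Supply check: A ships 75; B ships 10; C ships 75.)

385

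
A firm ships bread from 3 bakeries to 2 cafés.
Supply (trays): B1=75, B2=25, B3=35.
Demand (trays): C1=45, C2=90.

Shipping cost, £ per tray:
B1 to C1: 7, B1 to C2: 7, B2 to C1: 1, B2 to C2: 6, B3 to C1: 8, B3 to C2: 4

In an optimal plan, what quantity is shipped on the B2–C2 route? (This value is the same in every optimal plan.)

The minimum-cost plan:
  B1–C1: 20 × £7 = £140
  B1–C2: 55 × £7 = £385
  B2–C1: 25 × £1 = £25
  B3–C2: 35 × £4 = £140
Total cost = £690.
The route B2→C2 is not used.

0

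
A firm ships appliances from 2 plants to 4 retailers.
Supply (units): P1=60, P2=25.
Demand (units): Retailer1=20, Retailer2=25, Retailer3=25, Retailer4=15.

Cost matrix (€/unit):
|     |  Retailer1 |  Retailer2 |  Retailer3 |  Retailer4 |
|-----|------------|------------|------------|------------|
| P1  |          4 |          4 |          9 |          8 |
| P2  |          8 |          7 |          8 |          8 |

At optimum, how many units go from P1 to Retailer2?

25

The minimum-cost plan:
  P1→Retailer1: 20 units
  P1→Retailer2: 25 units
  P1→Retailer4: 15 units
  P2→Retailer3: 25 units
Total cost = €500.
So P1→Retailer2 carries 25 units.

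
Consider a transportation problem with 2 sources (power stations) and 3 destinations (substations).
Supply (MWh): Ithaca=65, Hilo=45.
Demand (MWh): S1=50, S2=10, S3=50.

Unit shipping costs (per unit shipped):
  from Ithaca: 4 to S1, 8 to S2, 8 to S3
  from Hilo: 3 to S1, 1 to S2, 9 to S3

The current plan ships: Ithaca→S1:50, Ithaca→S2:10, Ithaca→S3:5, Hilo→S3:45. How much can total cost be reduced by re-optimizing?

Current plan cost = 50·4 + 10·8 + 5·8 + 45·9 = 725.
Optimal plan:
  Ithaca–S1: 15 × 4 = 60
  Ithaca–S3: 50 × 8 = 400
  Hilo–S1: 35 × 3 = 105
  Hilo–S2: 10 × 1 = 10
Optimal cost = 575.
Saving = 725 − 575 = 150.

150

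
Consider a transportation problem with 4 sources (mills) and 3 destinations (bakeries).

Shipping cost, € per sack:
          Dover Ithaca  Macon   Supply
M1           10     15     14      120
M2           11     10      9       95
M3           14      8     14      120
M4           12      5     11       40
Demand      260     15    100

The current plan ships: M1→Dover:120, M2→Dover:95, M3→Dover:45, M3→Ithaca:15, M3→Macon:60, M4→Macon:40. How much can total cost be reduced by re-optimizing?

170

Current plan cost = 120·10 + 95·11 + 45·14 + 15·8 + 60·14 + 40·11 = €4275.
Optimal plan:
  M1->Dover: 120 × €10 = €1200
  M2->Macon: 95 × €9 = €855
  M3->Dover: 120 × €14 = €1680
  M4->Dover: 20 × €12 = €240
  M4->Ithaca: 15 × €5 = €75
  M4->Macon: 5 × €11 = €55
Optimal cost = €4105.
Saving = 4275 − 4105 = €170.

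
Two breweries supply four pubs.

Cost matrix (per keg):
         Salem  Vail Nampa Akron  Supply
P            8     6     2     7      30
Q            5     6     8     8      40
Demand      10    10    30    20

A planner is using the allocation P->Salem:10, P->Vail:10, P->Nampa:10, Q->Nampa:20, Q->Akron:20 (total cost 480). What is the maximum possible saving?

150

Current plan cost = 10·8 + 10·6 + 10·2 + 20·8 + 20·8 = 480.
Optimal plan:
  P–Nampa: 30 kegs
  Q–Salem: 10 kegs
  Q–Vail: 10 kegs
  Q–Akron: 20 kegs
Optimal cost = 330.
Saving = 480 − 330 = 150.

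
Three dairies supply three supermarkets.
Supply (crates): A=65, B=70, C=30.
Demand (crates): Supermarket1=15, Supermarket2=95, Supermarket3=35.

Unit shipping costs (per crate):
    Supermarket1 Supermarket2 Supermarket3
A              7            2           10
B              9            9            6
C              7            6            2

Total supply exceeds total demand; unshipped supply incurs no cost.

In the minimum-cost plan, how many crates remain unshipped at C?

0

An optimal plan:
  A→Supermarket2: 65 × 2 = 130
  B→Supermarket1: 15 × 9 = 135
  B→Supermarket2: 30 × 9 = 270
  B→Supermarket3: 5 × 6 = 30
  C→Supermarket3: 30 × 2 = 60
Total cost = 625.
C ships 30 of its 30, leaving 0.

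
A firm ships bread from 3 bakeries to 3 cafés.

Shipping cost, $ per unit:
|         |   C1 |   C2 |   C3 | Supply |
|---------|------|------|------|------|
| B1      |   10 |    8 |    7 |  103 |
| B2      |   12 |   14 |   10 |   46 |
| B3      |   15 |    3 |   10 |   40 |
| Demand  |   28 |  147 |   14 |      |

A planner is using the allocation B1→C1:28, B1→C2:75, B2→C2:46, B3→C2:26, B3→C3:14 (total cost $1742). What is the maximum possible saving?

Current plan cost = 28·10 + 75·8 + 46·14 + 26·3 + 14·10 = $1742.
Optimal plan:
  B1 to C2: 103 × $8 = $824
  B2 to C1: 28 × $12 = $336
  B2 to C2: 4 × $14 = $56
  B2 to C3: 14 × $10 = $140
  B3 to C2: 40 × $3 = $120
Optimal cost = $1476.
Saving = 1742 − 1476 = $266.

266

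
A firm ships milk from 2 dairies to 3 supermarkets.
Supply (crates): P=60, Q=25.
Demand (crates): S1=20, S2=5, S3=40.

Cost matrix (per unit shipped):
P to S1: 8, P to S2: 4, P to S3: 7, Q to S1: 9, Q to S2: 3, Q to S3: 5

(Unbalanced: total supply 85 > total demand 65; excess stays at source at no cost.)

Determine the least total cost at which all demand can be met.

An optimal shipping plan:
  P→S1: 20 × 8 = 160
  P→S2: 5 × 4 = 20
  P→S3: 15 × 7 = 105
  Q→S3: 25 × 5 = 125
Total = 160 + 20 + 105 + 125 = 410.

410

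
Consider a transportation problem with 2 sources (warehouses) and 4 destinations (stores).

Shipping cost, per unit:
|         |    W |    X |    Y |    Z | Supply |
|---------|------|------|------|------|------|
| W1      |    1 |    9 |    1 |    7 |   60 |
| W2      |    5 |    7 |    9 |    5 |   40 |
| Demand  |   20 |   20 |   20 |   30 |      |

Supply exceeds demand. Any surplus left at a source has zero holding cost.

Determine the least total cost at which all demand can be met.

350

One minimum-cost allocation:
  W1 to W: 20 × 1 = 20
  W1 to X: 10 × 9 = 90
  W1 to Y: 20 × 1 = 20
  W2 to X: 10 × 7 = 70
  W2 to Z: 30 × 5 = 150
Total = 20 + 90 + 20 + 70 + 150 = 350.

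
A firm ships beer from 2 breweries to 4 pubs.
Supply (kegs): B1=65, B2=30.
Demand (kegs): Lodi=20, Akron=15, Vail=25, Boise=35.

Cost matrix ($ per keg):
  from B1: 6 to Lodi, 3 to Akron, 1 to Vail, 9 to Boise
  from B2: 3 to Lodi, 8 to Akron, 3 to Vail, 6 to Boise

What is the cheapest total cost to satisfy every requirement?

Optimal allocation:
  B1–Lodi: 20 × $6 = $120
  B1–Akron: 15 × $3 = $45
  B1–Vail: 25 × $1 = $25
  B1–Boise: 5 × $9 = $45
  B2–Boise: 30 × $6 = $180
Total = 120 + 45 + 25 + 45 + 180 = $415.

415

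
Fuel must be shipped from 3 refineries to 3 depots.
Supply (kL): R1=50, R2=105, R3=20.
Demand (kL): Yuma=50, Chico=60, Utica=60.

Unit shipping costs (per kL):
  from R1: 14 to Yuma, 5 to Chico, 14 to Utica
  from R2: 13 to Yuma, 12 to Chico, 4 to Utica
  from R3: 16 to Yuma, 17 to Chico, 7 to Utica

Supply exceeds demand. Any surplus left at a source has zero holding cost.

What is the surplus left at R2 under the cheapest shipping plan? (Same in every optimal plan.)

0

Minimum-cost shipments:
  R1→Chico: 50 × 5 = 250
  R2→Yuma: 50 × 13 = 650
  R2→Chico: 10 × 12 = 120
  R2→Utica: 45 × 4 = 180
  R3→Utica: 15 × 7 = 105
Total cost = 1305.
R2 ships 105 of its 105, leaving 0.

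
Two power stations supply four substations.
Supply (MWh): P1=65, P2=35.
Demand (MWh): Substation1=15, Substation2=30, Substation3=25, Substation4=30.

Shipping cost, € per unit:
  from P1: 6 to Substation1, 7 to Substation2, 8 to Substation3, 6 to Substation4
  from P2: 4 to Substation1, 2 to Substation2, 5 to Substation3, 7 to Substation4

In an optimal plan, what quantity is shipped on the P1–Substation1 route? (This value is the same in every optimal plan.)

15

Optimal shipments:
  P1->Substation1: 15 × €6 = €90
  P1->Substation3: 20 × €8 = €160
  P1->Substation4: 30 × €6 = €180
  P2->Substation2: 30 × €2 = €60
  P2->Substation3: 5 × €5 = €25
Total cost = €515.
So P1→Substation1 carries 15 MWh.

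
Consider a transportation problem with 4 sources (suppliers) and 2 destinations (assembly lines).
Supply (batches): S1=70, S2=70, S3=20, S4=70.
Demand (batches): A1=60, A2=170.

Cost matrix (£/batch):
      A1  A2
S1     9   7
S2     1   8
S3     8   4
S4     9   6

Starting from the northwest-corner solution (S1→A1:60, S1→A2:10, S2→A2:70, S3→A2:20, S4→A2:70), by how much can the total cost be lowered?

540

Current plan cost = 60·9 + 10·7 + 70·8 + 20·4 + 70·6 = £1670.
Optimal plan:
  S1→A2: 70 × £7 = £490
  S2→A1: 60 × £1 = £60
  S2→A2: 10 × £8 = £80
  S3→A2: 20 × £4 = £80
  S4→A2: 70 × £6 = £420
Optimal cost = £1130.
Saving = 1670 − 1130 = £540.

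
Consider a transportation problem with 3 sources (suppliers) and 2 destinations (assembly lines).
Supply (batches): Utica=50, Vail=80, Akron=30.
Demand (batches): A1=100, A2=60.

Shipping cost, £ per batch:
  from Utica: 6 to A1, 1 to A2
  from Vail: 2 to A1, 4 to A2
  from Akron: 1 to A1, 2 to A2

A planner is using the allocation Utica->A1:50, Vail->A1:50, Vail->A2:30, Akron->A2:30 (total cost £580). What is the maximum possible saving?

Current plan cost = 50·6 + 50·2 + 30·4 + 30·2 = £580.
Optimal plan:
  Utica–A2: 50 × £1 = £50
  Vail–A1: 80 × £2 = £160
  Akron–A1: 20 × £1 = £20
  Akron–A2: 10 × £2 = £20
Optimal cost = £250.
Saving = 580 − 250 = £330.

330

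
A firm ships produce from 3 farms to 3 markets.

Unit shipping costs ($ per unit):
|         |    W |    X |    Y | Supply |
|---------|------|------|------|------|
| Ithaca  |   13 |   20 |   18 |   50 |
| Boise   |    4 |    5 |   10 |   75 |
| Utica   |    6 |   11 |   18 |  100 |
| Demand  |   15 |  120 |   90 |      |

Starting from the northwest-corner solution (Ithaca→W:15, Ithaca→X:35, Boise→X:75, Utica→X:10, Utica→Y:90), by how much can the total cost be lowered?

Current plan cost = 15·13 + 35·20 + 75·5 + 10·11 + 90·18 = $3000.
Optimal plan:
  Ithaca–Y: 50 crates
  Boise–X: 35 crates
  Boise–Y: 40 crates
  Utica–W: 15 crates
  Utica–X: 85 crates
Optimal cost = $2500.
Saving = 3000 − 2500 = $500.

500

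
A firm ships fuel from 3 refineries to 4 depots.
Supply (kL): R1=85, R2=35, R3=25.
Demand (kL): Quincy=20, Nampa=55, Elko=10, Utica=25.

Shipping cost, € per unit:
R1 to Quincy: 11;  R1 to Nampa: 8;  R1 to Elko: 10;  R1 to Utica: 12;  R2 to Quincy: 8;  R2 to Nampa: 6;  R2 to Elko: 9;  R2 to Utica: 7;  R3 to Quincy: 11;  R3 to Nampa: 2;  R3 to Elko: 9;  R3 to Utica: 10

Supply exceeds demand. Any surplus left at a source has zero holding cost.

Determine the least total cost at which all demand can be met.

Optimal allocation:
  R1 to Quincy: 10 × €11 = €110
  R1 to Nampa: 30 × €8 = €240
  R1 to Elko: 10 × €10 = €100
  R2 to Quincy: 10 × €8 = €80
  R2 to Utica: 25 × €7 = €175
  R3 to Nampa: 25 × €2 = €50
Total = 110 + 240 + 100 + 80 + 175 + 50 = €755.
(Supply check: R1 ships 50; R2 ships 35; R3 ships 25.)

755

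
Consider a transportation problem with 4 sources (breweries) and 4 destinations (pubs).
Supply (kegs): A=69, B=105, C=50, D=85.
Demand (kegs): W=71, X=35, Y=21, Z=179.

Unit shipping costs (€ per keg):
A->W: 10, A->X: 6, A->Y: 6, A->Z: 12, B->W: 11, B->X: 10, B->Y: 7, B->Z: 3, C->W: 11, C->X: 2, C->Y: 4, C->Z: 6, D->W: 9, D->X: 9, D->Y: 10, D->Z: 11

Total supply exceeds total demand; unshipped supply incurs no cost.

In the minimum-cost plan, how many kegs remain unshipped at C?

0

Minimum-cost shipments:
  A→X: 35 × €6 = €210
  A→Y: 21 × €6 = €126
  A→Z: 10 × €12 = €120
  B→Z: 105 × €3 = €315
  C→Z: 50 × €6 = €300
  D→W: 71 × €9 = €639
  D→Z: 14 × €11 = €154
Total cost = €1864.
C ships 50 of its 50, leaving 0.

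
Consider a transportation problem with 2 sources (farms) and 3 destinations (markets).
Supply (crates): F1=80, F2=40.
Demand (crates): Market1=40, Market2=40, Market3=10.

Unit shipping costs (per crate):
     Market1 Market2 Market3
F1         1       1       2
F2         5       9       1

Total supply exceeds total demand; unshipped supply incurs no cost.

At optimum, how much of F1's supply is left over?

0

Minimum-cost shipments:
  F1→Market1: 40 × 1 = 40
  F1→Market2: 40 × 1 = 40
  F2→Market3: 10 × 1 = 10
Total cost = 90.
F1 ships 80 of its 80, leaving 0.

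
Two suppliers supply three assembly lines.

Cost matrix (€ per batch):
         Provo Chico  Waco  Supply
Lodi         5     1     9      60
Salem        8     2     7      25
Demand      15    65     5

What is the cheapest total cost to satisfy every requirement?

195

One minimum-cost allocation:
  Lodi to Provo: 15 × €5 = €75
  Lodi to Chico: 45 × €1 = €45
  Salem to Chico: 20 × €2 = €40
  Salem to Waco: 5 × €7 = €35
Total = 75 + 45 + 40 + 35 = €195.
(Supply check: Lodi ships 60; Salem ships 25.)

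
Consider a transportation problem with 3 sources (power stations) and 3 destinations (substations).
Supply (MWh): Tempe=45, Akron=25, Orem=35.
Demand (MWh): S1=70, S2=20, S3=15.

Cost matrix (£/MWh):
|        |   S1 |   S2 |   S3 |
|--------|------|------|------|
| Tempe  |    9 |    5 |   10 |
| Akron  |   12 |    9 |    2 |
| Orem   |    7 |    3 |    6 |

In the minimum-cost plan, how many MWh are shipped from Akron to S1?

Optimal shipments:
  Tempe->S1: 25 MWh
  Tempe->S2: 20 MWh
  Akron->S1: 10 MWh
  Akron->S3: 15 MWh
  Orem->S1: 35 MWh
Total cost = £720.
So Akron→S1 carries 10 MWh.

10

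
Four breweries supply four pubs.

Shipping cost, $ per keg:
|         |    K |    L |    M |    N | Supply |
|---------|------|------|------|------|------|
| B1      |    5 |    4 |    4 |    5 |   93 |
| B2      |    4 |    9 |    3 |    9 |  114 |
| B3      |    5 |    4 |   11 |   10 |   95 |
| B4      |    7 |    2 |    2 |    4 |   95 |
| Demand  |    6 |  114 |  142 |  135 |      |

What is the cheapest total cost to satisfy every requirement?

1467

One minimum-cost allocation:
  B1–N: 93 kegs
  B2–M: 114 kegs
  B3–K: 6 kegs
  B3–L: 89 kegs
  B4–L: 25 kegs
  B4–M: 28 kegs
  B4–N: 42 kegs
Total cost = $1467.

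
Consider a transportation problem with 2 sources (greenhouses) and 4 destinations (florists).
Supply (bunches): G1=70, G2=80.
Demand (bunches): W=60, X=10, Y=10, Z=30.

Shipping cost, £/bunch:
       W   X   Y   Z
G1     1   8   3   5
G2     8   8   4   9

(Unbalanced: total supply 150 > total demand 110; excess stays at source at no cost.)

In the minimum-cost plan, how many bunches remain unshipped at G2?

40

Minimum-cost shipments:
  G1 to W: 60 × £1 = £60
  G1 to Z: 10 × £5 = £50
  G2 to X: 10 × £8 = £80
  G2 to Y: 10 × £4 = £40
  G2 to Z: 20 × £9 = £180
Total cost = £410.
G2 ships 40 of its 80, leaving 40.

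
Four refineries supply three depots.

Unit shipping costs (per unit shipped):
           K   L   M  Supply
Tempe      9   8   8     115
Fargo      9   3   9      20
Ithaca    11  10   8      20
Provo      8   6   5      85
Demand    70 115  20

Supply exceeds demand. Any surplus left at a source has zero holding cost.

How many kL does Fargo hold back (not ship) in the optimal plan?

Minimum-cost shipments:
  Tempe->K: 70 × 9 = 630
  Tempe->L: 30 × 8 = 240
  Fargo->L: 20 × 3 = 60
  Provo->L: 65 × 6 = 390
  Provo->M: 20 × 5 = 100
Total cost = 1420.
Fargo ships 20 of its 20, leaving 0.

0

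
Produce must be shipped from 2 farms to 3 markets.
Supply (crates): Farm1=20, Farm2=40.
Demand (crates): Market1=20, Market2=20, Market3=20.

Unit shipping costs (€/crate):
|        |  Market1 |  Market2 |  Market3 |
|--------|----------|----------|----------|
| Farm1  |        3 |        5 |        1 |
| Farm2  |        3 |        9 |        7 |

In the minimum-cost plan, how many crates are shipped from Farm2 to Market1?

The minimum-cost plan:
  Farm1->Market3: 20 × €1 = €20
  Farm2->Market1: 20 × €3 = €60
  Farm2->Market2: 20 × €9 = €180
Total cost = €260.
So Farm2→Market1 carries 20 crates.

20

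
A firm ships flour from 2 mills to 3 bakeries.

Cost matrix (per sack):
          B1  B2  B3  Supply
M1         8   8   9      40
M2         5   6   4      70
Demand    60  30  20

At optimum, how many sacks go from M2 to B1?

50

Solving gives:
  M1->B1: 10 × 8 = 80
  M1->B2: 30 × 8 = 240
  M2->B1: 50 × 5 = 250
  M2->B3: 20 × 4 = 80
Total cost = 650.
So M2→B1 carries 50 sacks.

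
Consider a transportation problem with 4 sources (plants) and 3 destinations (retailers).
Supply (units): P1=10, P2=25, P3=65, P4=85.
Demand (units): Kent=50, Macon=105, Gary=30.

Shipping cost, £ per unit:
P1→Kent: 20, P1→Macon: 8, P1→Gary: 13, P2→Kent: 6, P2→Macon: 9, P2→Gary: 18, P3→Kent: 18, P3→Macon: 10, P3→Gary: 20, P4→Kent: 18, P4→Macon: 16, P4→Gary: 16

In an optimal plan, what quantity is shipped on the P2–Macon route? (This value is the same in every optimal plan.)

0

Solving gives:
  P1 to Macon: 10 × £8 = £80
  P2 to Kent: 25 × £6 = £150
  P3 to Macon: 65 × £10 = £650
  P4 to Kent: 25 × £18 = £450
  P4 to Macon: 30 × £16 = £480
  P4 to Gary: 30 × £16 = £480
Total cost = £2290.
The route P2→Macon is not used.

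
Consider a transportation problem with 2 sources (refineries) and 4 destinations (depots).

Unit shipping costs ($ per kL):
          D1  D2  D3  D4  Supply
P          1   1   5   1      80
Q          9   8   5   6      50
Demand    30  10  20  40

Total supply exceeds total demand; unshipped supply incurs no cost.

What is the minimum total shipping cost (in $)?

A cheapest plan:
  P->D1: 30 × $1 = $30
  P->D2: 10 × $1 = $10
  P->D4: 40 × $1 = $40
  Q->D3: 20 × $5 = $100
Total = 30 + 10 + 40 + 100 = $180.

180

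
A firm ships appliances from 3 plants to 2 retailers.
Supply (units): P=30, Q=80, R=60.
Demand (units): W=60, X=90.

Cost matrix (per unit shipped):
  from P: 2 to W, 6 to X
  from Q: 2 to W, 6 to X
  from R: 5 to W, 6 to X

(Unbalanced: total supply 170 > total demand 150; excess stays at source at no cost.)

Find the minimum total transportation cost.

660

Optimal allocation:
  P–X: 30 × 6 = 180
  Q–W: 60 × 2 = 120
  R–X: 60 × 6 = 360
Total = 180 + 120 + 360 = 660.
(Supply check: P ships 30; Q ships 60; R ships 60.)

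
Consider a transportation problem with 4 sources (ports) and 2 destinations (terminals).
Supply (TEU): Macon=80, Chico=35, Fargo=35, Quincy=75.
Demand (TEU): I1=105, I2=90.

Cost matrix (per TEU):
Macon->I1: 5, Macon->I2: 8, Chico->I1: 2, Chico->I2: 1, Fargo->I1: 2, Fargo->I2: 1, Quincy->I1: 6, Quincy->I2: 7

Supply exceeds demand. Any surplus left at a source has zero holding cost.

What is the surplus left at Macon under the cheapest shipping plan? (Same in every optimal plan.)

0

An optimal plan:
  Macon–I1: 80 × 5 = 400
  Chico–I2: 35 × 1 = 35
  Fargo–I2: 35 × 1 = 35
  Quincy–I1: 25 × 6 = 150
  Quincy–I2: 20 × 7 = 140
Total cost = 760.
Macon ships 80 of its 80, leaving 0.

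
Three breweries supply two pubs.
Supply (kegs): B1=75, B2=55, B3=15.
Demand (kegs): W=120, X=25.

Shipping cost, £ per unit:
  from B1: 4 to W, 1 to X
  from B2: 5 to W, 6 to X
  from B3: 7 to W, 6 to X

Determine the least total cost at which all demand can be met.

605

Optimal allocation:
  B1->W: 50 kegs
  B1->X: 25 kegs
  B2->W: 55 kegs
  B3->W: 15 kegs
Total cost = £605.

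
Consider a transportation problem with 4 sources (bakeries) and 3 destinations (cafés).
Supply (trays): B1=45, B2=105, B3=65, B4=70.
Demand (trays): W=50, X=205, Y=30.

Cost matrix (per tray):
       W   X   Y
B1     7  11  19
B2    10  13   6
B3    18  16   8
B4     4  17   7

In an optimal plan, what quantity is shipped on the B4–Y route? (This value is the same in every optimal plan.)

Optimal shipments:
  B1 to X: 45 × 11 = 495
  B2 to X: 105 × 13 = 1365
  B3 to X: 55 × 16 = 880
  B3 to Y: 10 × 8 = 80
  B4 to W: 50 × 4 = 200
  B4 to Y: 20 × 7 = 140
Total cost = 3160.
So B4→Y carries 20 trays.

20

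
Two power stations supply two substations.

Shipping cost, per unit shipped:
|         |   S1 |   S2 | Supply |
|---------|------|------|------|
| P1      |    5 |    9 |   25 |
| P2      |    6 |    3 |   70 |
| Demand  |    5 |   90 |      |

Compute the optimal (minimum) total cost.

Optimal allocation:
  P1->S1: 5 MWh
  P1->S2: 20 MWh
  P2->S2: 70 MWh
Total cost = 415.

415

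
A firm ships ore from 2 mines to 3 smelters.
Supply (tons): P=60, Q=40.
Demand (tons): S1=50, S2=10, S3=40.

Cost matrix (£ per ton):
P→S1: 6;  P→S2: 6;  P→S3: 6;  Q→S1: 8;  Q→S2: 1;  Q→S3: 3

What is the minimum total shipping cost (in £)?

460

One minimum-cost allocation:
  P to S1: 50 × £6 = £300
  P to S3: 10 × £6 = £60
  Q to S2: 10 × £1 = £10
  Q to S3: 30 × £3 = £90
Total = 300 + 60 + 10 + 90 = £460.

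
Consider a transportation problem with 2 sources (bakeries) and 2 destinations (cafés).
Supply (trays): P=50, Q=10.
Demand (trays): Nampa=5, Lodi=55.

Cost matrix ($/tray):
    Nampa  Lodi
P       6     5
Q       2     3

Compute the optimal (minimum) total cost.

275

Optimal allocation:
  P to Lodi: 50 × $5 = $250
  Q to Nampa: 5 × $2 = $10
  Q to Lodi: 5 × $3 = $15
Total = 250 + 10 + 15 = $275.
(Supply check: P ships 50; Q ships 10.)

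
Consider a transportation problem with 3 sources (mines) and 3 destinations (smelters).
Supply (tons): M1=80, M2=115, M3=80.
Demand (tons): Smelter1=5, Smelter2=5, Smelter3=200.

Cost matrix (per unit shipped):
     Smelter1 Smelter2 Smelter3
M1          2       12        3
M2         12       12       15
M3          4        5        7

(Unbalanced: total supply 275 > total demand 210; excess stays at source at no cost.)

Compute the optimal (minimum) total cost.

A cheapest plan:
  M1–Smelter3: 80 × 3 = 240
  M2–Smelter1: 5 × 12 = 60
  M2–Smelter2: 5 × 12 = 60
  M2–Smelter3: 40 × 15 = 600
  M3–Smelter3: 80 × 7 = 560
Total = 240 + 60 + 60 + 600 + 560 = 1520.

1520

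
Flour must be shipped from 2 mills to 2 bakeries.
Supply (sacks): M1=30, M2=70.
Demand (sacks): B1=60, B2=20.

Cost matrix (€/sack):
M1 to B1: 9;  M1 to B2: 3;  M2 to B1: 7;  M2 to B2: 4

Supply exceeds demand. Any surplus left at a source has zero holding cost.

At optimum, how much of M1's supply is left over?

An optimal plan:
  M1->B2: 20 × €3 = €60
  M2->B1: 60 × €7 = €420
Total cost = €480.
M1 ships 20 of its 30, leaving 10.

10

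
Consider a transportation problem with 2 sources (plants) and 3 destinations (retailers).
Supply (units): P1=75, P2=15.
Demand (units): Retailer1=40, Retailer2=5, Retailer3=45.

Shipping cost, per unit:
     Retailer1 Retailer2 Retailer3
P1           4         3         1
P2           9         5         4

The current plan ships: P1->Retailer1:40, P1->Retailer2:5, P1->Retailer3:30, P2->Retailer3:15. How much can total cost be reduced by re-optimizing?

5

Current plan cost = 40·4 + 5·3 + 30·1 + 15·4 = 265.
Optimal plan:
  P1->Retailer1: 40 × 4 = 160
  P1->Retailer3: 35 × 1 = 35
  P2->Retailer2: 5 × 5 = 25
  P2->Retailer3: 10 × 4 = 40
Optimal cost = 260.
Saving = 265 − 260 = 5.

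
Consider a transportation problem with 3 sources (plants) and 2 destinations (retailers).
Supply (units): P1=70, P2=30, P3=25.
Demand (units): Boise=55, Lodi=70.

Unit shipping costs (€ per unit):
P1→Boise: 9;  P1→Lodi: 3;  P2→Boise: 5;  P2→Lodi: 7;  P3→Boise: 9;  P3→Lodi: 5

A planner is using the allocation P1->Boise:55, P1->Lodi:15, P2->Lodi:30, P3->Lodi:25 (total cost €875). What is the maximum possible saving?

Current plan cost = 55·9 + 15·3 + 30·7 + 25·5 = €875.
Optimal plan:
  P1->Lodi: 70 × €3 = €210
  P2->Boise: 30 × €5 = €150
  P3->Boise: 25 × €9 = €225
Optimal cost = €585.
Saving = 875 − 585 = €290.

290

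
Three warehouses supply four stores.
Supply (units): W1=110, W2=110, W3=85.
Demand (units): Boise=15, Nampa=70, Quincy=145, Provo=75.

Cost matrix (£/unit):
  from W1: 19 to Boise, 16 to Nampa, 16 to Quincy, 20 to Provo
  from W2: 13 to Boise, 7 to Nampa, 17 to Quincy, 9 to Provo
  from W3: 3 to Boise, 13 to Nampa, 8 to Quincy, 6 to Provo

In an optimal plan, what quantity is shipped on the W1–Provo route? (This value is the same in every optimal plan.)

0

The minimum-cost plan:
  W1–Quincy: 110 × £16 = £1760
  W2–Nampa: 70 × £7 = £490
  W2–Provo: 40 × £9 = £360
  W3–Boise: 15 × £3 = £45
  W3–Quincy: 35 × £8 = £280
  W3–Provo: 35 × £6 = £210
Total cost = £3145.
The route W1→Provo is not used.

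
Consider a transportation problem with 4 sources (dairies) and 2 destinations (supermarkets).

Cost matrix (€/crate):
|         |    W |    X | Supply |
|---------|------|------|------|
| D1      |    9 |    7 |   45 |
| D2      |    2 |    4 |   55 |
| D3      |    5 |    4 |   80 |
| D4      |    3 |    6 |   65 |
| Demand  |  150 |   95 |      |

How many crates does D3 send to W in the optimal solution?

30

The minimum-cost plan:
  D1→X: 45 crates
  D2→W: 55 crates
  D3→W: 30 crates
  D3→X: 50 crates
  D4→W: 65 crates
Total cost = €970.
So D3→W carries 30 crates.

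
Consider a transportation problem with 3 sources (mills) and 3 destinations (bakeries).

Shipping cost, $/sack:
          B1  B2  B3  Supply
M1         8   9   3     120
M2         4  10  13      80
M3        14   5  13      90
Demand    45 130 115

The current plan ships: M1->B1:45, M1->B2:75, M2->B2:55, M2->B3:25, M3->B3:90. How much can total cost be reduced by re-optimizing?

1710

Current plan cost = 45·8 + 75·9 + 55·10 + 25·13 + 90·13 = $3080.
Optimal plan:
  M1 to B2: 5 × $9 = $45
  M1 to B3: 115 × $3 = $345
  M2 to B1: 45 × $4 = $180
  M2 to B2: 35 × $10 = $350
  M3 to B2: 90 × $5 = $450
Optimal cost = $1370.
Saving = 3080 − 1370 = $1710.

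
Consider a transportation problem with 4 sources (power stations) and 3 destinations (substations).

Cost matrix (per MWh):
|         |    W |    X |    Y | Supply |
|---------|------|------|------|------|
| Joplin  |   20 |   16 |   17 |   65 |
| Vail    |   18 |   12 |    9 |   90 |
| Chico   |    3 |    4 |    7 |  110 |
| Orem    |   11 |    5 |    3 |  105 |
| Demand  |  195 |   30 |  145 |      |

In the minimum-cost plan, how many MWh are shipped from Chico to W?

The minimum-cost plan:
  Joplin->W: 65 × 20 = 1300
  Vail->Y: 90 × 9 = 810
  Chico->W: 110 × 3 = 330
  Orem->W: 20 × 11 = 220
  Orem->X: 30 × 5 = 150
  Orem->Y: 55 × 3 = 165
Total cost = 2975.
So Chico→W carries 110 MWh.

110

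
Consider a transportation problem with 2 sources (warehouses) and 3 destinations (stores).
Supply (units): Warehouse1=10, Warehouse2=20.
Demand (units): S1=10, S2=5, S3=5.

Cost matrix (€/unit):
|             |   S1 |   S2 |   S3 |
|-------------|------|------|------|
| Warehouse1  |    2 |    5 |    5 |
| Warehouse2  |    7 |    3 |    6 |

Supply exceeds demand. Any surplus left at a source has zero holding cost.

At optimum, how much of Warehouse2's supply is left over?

10

Minimum-cost shipments:
  Warehouse1→S1: 10 × €2 = €20
  Warehouse2→S2: 5 × €3 = €15
  Warehouse2→S3: 5 × €6 = €30
Total cost = €65.
Warehouse2 ships 10 of its 20, leaving 10.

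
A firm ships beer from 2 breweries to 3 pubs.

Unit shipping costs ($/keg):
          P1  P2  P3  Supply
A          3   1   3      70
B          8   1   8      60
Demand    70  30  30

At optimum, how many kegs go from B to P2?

30

Solving gives:
  A->P1: 40 kegs
  A->P3: 30 kegs
  B->P1: 30 kegs
  B->P2: 30 kegs
Total cost = $480.
So B→P2 carries 30 kegs.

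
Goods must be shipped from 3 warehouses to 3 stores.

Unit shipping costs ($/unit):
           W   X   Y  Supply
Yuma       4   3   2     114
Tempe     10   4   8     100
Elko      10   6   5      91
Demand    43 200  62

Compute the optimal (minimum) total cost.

One minimum-cost allocation:
  Yuma->W: 43 × $4 = $172
  Yuma->X: 9 × $3 = $27
  Yuma->Y: 62 × $2 = $124
  Tempe->X: 100 × $4 = $400
  Elko->X: 91 × $6 = $546
Total = 172 + 27 + 124 + 400 + 546 = $1269.
(Supply check: Yuma ships 114; Tempe ships 100; Elko ships 91.)

1269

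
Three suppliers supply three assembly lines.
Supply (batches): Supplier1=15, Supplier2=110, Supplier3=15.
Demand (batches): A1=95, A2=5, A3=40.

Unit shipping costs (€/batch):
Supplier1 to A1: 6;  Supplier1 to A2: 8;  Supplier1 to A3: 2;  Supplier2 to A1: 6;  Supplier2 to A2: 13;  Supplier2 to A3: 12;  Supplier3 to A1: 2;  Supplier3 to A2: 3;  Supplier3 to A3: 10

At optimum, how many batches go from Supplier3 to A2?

Solving gives:
  Supplier1 to A3: 15 × €2 = €30
  Supplier2 to A1: 85 × €6 = €510
  Supplier2 to A3: 25 × €12 = €300
  Supplier3 to A1: 10 × €2 = €20
  Supplier3 to A2: 5 × €3 = €15
Total cost = €875.
So Supplier3→A2 carries 5 batches.

5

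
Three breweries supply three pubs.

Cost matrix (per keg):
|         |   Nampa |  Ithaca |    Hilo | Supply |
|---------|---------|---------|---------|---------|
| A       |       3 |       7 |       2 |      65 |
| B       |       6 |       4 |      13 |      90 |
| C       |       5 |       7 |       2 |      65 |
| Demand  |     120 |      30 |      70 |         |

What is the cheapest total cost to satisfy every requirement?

An optimal shipping plan:
  A→Nampa: 60 kegs
  A→Hilo: 5 kegs
  B→Nampa: 60 kegs
  B→Ithaca: 30 kegs
  C→Hilo: 65 kegs
Total cost = 800.
(Supply check: A ships 65; B ships 90; C ships 65.)

800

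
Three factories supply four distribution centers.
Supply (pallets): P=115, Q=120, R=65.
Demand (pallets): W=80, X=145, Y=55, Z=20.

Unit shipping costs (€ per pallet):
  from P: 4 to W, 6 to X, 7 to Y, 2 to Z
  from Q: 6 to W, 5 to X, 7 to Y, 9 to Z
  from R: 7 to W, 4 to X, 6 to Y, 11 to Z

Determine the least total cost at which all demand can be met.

1405

An optimal shipping plan:
  P–W: 80 × €4 = €320
  P–Y: 15 × €7 = €105
  P–Z: 20 × €2 = €40
  Q–X: 120 × €5 = €600
  R–X: 25 × €4 = €100
  R–Y: 40 × €6 = €240
Total = 320 + 105 + 40 + 600 + 100 + 240 = €1405.
(Supply check: P ships 115; Q ships 120; R ships 65.)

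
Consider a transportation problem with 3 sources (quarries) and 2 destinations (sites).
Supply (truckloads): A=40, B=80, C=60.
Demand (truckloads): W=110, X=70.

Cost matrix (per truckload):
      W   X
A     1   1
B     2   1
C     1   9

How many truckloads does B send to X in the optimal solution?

The minimum-cost plan:
  A–W: 40 × 1 = 40
  B–W: 10 × 2 = 20
  B–X: 70 × 1 = 70
  C–W: 60 × 1 = 60
Total cost = 190.
So B→X carries 70 truckloads.

70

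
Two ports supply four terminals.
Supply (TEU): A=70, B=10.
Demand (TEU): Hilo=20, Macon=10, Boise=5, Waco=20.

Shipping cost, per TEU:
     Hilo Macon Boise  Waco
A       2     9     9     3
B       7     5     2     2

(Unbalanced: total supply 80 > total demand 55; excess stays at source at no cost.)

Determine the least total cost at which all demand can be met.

An optimal shipping plan:
  A→Hilo: 20 × 2 = 40
  A→Macon: 5 × 9 = 45
  A→Waco: 20 × 3 = 60
  B→Macon: 5 × 5 = 25
  B→Boise: 5 × 2 = 10
Total = 40 + 45 + 60 + 25 + 10 = 180.
(Supply check: A ships 45; B ships 10.)

180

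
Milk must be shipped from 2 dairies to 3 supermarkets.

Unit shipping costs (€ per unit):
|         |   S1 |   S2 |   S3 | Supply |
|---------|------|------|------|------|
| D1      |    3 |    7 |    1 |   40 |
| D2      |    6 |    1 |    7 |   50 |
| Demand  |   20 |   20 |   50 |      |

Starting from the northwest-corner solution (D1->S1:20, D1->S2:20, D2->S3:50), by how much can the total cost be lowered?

Current plan cost = 20·3 + 20·7 + 50·7 = €550.
Optimal plan:
  D1–S3: 40 crates
  D2–S1: 20 crates
  D2–S2: 20 crates
  D2–S3: 10 crates
Optimal cost = €250.
Saving = 550 − 250 = €300.

300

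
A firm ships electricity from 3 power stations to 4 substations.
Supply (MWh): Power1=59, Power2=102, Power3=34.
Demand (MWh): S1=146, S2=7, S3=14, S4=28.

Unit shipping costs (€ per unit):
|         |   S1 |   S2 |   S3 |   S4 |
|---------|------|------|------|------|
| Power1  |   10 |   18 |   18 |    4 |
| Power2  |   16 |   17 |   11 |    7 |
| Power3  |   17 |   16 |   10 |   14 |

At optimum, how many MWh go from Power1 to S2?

The minimum-cost plan:
  Power1→S1: 59 × €10 = €590
  Power2→S1: 74 × €16 = €1184
  Power2→S4: 28 × €7 = €196
  Power3→S1: 13 × €17 = €221
  Power3→S2: 7 × €16 = €112
  Power3→S3: 14 × €10 = €140
Total cost = €2443.
The route Power1→S2 is not used.

0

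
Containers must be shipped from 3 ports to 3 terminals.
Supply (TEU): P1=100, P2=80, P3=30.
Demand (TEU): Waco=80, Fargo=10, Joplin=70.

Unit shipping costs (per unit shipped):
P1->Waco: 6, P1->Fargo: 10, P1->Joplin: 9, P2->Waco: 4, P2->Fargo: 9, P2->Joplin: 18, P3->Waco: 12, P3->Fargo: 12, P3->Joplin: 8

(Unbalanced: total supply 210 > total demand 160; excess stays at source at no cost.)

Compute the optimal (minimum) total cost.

An optimal shipping plan:
  P1–Fargo: 10 × 10 = 100
  P1–Joplin: 40 × 9 = 360
  P2–Waco: 80 × 4 = 320
  P3–Joplin: 30 × 8 = 240
Total = 100 + 360 + 320 + 240 = 1020.

1020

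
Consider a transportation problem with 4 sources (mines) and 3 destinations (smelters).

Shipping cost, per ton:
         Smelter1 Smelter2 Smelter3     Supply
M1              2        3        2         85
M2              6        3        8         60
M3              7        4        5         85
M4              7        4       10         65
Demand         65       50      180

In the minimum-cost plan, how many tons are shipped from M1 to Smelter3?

Optimal shipments:
  M1–Smelter3: 85 tons
  M2–Smelter1: 50 tons
  M2–Smelter3: 10 tons
  M3–Smelter3: 85 tons
  M4–Smelter1: 15 tons
  M4–Smelter2: 50 tons
Total cost = 1280.
So M1→Smelter3 carries 85 tons.

85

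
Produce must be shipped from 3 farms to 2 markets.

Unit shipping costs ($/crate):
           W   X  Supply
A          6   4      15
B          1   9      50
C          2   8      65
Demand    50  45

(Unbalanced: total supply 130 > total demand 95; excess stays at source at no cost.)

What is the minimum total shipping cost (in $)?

350

An optimal shipping plan:
  A–X: 15 crates
  B–W: 50 crates
  C–X: 30 crates
Total cost = $350.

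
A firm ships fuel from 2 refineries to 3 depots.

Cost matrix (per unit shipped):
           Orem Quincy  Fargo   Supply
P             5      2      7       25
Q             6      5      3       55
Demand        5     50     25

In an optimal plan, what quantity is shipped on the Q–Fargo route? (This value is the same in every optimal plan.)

The minimum-cost plan:
  P→Quincy: 25 × 2 = 50
  Q→Orem: 5 × 6 = 30
  Q→Quincy: 25 × 5 = 125
  Q→Fargo: 25 × 3 = 75
Total cost = 280.
So Q→Fargo carries 25 kL.

25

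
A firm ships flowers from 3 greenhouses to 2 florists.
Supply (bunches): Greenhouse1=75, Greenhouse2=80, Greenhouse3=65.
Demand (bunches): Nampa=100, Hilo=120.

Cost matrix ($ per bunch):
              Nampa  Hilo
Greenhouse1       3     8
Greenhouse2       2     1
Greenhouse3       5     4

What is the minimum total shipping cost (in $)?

Optimal allocation:
  Greenhouse1->Nampa: 75 × $3 = $225
  Greenhouse2->Nampa: 25 × $2 = $50
  Greenhouse2->Hilo: 55 × $1 = $55
  Greenhouse3->Hilo: 65 × $4 = $260
Total = 225 + 50 + 55 + 260 = $590.

590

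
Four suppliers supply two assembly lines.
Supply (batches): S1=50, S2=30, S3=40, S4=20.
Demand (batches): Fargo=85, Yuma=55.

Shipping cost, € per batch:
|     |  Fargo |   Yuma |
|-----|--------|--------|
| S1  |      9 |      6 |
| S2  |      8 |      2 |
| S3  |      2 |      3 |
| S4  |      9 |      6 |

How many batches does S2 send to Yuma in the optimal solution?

30

The minimum-cost plan:
  S1→Fargo: 45 batches
  S1→Yuma: 5 batches
  S2→Yuma: 30 batches
  S3→Fargo: 40 batches
  S4→Yuma: 20 batches
Total cost = €695.
So S2→Yuma carries 30 batches.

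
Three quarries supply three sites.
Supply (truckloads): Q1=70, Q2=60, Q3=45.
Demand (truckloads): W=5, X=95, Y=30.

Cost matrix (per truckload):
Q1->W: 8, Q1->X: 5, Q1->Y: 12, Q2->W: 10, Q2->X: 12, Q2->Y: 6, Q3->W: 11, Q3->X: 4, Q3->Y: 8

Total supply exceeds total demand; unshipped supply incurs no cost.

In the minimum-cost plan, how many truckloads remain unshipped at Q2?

30

Minimum-cost shipments:
  Q1->W: 5 × 8 = 40
  Q1->X: 50 × 5 = 250
  Q2->Y: 30 × 6 = 180
  Q3->X: 45 × 4 = 180
Total cost = 650.
Q2 ships 30 of its 60, leaving 30.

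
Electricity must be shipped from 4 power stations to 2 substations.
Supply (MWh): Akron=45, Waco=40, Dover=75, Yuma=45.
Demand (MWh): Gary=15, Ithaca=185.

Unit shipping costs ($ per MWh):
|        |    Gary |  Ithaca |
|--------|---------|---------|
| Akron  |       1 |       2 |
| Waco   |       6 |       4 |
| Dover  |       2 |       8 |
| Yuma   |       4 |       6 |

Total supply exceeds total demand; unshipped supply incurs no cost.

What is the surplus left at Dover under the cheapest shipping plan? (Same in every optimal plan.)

5

Minimum-cost shipments:
  Akron→Ithaca: 45 MWh
  Waco→Ithaca: 40 MWh
  Dover→Gary: 15 MWh
  Dover→Ithaca: 55 MWh
  Yuma→Ithaca: 45 MWh
Total cost = $990.
Dover ships 70 of its 75, leaving 5.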